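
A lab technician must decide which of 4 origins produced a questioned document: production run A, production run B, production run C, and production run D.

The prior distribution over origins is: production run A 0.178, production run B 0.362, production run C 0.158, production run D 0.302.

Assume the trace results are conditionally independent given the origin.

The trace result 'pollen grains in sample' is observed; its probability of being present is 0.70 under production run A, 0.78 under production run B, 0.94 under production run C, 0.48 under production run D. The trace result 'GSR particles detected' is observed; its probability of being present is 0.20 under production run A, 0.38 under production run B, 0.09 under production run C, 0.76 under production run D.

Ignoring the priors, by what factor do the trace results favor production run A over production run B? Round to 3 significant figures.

0.472

Take the product of per-trace result likelihoods under each hypothesis, then divide.
  production run A: 0.70 × 0.20 = 0.14
  production run B: 0.78 × 0.38 = 0.2964
Bayes factor = 0.14 / 0.2964 ≈ 0.472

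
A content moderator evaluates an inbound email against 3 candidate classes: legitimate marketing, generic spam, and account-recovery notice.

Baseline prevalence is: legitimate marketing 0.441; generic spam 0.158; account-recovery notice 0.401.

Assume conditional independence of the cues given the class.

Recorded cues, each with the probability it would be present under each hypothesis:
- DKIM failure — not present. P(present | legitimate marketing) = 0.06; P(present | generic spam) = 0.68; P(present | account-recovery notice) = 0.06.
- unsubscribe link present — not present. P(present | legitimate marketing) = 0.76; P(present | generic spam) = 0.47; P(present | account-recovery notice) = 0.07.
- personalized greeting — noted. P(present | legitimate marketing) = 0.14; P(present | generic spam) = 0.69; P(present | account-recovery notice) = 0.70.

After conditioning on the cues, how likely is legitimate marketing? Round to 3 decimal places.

0.050

By Bayes' rule with conditional independence, the unnormalized weight for each hypothesis is prior × ∏ likelihoods (using 1 − P(present | H) for each absent cue):
  legitimate marketing: 0.441 × (1 − 0.06) × (1 − 0.76) × 0.14 = 0.013929
  generic spam: 0.158 × (1 − 0.68) × (1 − 0.47) × 0.69 = 0.01849
  account-recovery notice: 0.401 × (1 − 0.06) × (1 − 0.07) × 0.70 = 0.24539
The unnormalized weights sum to 0.27781.
P(legitimate marketing | evidence) = 0.013929 / 0.27781 ≈ 0.050.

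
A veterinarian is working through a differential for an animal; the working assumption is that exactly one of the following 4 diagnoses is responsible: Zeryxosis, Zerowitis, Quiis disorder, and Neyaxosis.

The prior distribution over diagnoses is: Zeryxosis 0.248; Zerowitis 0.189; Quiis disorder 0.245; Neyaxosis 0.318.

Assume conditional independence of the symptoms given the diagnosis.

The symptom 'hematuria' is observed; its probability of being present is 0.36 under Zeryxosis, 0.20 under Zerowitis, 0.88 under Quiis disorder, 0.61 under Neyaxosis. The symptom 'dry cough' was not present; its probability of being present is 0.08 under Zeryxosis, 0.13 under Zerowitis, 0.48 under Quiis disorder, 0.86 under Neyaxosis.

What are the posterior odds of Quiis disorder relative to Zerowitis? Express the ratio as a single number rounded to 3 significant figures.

3.41

Posterior odds equal prior odds times the likelihood ratio; only the two competing hypotheses matter (using 1 − P(present | H) for each absent symptom).
  Quiis disorder: 0.245 × 0.88 × (1 − 0.48) = 0.11211
  Zerowitis: 0.189 × 0.20 × (1 − 0.13) = 0.032886
Odds(Quiis disorder : Zerowitis) = 0.11211 / 0.032886 ≈ 3.41.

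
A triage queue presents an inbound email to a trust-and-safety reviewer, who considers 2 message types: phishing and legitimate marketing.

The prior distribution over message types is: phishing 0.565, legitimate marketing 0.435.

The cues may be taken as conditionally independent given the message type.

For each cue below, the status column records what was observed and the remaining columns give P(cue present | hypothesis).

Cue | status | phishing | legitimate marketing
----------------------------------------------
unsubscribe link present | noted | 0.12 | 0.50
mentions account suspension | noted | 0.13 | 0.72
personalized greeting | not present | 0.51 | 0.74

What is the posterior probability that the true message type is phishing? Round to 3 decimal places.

0.096

By Bayes' rule with conditional independence, the unnormalized weight for each hypothesis is prior × ∏ likelihoods (using 1 − P(present | H) for each absent cue):
  phishing: 0.565 × 0.12 × 0.13 × (1 − 0.51) = 0.0043189
  legitimate marketing: 0.435 × 0.50 × 0.72 × (1 − 0.74) = 0.040716
Marginal likelihood of the evidence = 0.045035.
P(phishing | evidence) = 0.0043189 / 0.045035 ≈ 0.096.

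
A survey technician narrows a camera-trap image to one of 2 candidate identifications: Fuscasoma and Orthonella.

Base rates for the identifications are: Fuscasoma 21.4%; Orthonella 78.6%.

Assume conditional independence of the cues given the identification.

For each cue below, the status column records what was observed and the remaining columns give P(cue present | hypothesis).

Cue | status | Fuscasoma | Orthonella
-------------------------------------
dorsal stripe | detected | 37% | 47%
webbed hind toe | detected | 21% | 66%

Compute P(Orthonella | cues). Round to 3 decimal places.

0.936

For each hypothesis, the unnormalized posterior weight is prior × product of the cue likelihoods:
  Fuscasoma: 0.214 × 0.37 × 0.21 = 0.016628
  Orthonella: 0.786 × 0.47 × 0.66 = 0.24382
The unnormalized weights sum to 0.26044.
P(Orthonella | evidence) = 0.24382 / 0.26044 ≈ 0.936.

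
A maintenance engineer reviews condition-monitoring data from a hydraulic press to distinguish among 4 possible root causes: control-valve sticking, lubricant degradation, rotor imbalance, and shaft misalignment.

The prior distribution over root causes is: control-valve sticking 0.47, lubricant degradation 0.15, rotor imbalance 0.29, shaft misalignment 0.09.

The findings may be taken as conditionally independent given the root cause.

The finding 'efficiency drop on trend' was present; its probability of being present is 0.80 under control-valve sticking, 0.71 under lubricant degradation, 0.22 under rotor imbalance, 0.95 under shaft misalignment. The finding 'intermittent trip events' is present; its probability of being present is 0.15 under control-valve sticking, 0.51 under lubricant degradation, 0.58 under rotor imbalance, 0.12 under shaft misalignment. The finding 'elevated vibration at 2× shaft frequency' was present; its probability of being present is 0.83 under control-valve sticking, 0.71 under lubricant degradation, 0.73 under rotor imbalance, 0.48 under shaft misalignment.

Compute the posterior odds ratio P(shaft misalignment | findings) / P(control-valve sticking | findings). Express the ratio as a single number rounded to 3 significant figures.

0.105

Posterior odds equal prior odds times the likelihood ratio; only the two competing hypotheses matter.
  shaft misalignment: 0.09 × 0.95 × 0.12 × 0.48 = 0.0049248
  control-valve sticking: 0.47 × 0.80 × 0.15 × 0.83 = 0.046812
Posterior odds = 0.0049248 / 0.046812 ≈ 0.105.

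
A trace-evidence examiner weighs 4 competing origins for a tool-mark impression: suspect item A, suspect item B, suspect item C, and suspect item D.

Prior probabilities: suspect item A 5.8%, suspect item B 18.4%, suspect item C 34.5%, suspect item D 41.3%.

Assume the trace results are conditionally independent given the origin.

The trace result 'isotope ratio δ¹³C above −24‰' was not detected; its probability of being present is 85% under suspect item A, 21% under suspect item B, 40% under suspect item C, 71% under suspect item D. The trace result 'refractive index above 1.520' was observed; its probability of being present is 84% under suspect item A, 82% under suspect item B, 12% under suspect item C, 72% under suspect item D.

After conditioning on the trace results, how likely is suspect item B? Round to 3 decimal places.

By Bayes' rule with conditional independence, the unnormalized weight for each hypothesis is prior × ∏ likelihoods (using 1 − P(present | H) for each absent trace result):
  suspect item A: 0.058 × (1 − 0.85) × 0.84 = 0.007308
  suspect item B: 0.184 × (1 − 0.21) × 0.82 = 0.1192
  suspect item C: 0.345 × (1 − 0.40) × 0.12 = 0.02484
  suspect item D: 0.413 × (1 − 0.71) × 0.72 = 0.086234
The unnormalized weights sum to 0.23758.
P(suspect item B | evidence) = 0.1192 / 0.23758 ≈ 0.502.

0.502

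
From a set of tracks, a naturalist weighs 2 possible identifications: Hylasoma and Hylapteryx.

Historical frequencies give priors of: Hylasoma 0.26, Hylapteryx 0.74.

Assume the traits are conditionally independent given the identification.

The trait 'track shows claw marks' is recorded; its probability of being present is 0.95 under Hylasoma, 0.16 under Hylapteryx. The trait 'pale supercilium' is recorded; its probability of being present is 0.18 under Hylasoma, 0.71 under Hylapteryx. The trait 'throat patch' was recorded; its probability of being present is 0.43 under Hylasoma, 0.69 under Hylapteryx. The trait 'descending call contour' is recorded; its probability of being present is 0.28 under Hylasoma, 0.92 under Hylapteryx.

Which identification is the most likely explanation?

Hylapteryx

For each hypothesis, the unnormalized posterior weight is prior × product of the trait likelihoods:
  Hylasoma: 0.26 × 0.95 × 0.18 × 0.43 × 0.28 = 0.005353
  Hylapteryx: 0.74 × 0.16 × 0.71 × 0.69 × 0.92 = 0.053364
Marginal likelihood of the evidence = 0.058717.
P(Hylasoma | evidence) ≈ 0.005353 / 0.058717 ≈ 0.091
P(Hylapteryx | evidence) ≈ 0.053364 / 0.058717 ≈ 0.909
The largest is 0.909, so Hylapteryx is most probable.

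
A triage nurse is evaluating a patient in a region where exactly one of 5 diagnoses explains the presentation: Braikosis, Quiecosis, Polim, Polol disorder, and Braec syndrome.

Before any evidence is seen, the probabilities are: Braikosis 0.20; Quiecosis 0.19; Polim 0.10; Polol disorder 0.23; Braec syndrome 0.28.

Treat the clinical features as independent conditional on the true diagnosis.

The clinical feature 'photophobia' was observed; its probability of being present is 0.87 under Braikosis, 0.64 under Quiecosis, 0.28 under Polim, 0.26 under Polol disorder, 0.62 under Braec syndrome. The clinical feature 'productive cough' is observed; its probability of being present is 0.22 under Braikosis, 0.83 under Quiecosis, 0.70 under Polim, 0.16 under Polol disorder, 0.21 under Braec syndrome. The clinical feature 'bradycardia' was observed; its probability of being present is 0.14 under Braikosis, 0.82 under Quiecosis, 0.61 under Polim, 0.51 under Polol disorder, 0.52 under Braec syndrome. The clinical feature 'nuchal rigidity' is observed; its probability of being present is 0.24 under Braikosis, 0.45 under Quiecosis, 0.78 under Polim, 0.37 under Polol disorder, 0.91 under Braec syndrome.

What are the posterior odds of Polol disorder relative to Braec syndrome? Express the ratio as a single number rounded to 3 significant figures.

0.105

Unnormalized posterior weight (prior times the clinical feature likelihoods) for each of the two hypotheses:
  Polol disorder: 0.23 × 0.26 × 0.16 × 0.51 × 0.37 = 0.0018055
  Braec syndrome: 0.28 × 0.62 × 0.21 × 0.52 × 0.91 = 0.017251
Posterior odds = 0.0018055 / 0.017251 ≈ 0.105.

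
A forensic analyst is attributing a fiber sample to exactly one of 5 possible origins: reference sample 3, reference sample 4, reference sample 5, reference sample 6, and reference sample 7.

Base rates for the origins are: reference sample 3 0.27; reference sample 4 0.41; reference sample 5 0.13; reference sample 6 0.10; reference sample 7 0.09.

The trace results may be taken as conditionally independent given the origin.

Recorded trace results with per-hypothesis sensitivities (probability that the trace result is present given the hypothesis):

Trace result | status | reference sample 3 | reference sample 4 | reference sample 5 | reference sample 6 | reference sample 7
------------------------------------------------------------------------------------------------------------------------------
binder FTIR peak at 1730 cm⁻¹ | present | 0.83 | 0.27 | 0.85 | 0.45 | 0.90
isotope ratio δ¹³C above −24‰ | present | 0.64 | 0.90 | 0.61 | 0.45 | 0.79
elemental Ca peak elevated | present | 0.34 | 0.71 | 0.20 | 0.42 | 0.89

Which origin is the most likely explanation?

reference sample 4

For each hypothesis, the unnormalized posterior weight is prior × product of the trace result likelihoods:
  reference sample 3: 0.27 × 0.83 × 0.64 × 0.34 = 0.048764
  reference sample 4: 0.41 × 0.27 × 0.90 × 0.71 = 0.070737
  reference sample 5: 0.13 × 0.85 × 0.61 × 0.20 = 0.013481
  reference sample 6: 0.10 × 0.45 × 0.45 × 0.42 = 0.008505
  reference sample 7: 0.09 × 0.90 × 0.79 × 0.89 = 0.056951
Marginal likelihood of the evidence = 0.19844.
P(reference sample 3 | evidence) ≈ 0.048764 / 0.19844 ≈ 0.246
P(reference sample 4 | evidence) ≈ 0.070737 / 0.19844 ≈ 0.356
P(reference sample 5 | evidence) ≈ 0.013481 / 0.19844 ≈ 0.068
P(reference sample 6 | evidence) ≈ 0.008505 / 0.19844 ≈ 0.043
P(reference sample 7 | evidence) ≈ 0.056951 / 0.19844 ≈ 0.287
The largest is 0.356, so reference sample 4 is most probable.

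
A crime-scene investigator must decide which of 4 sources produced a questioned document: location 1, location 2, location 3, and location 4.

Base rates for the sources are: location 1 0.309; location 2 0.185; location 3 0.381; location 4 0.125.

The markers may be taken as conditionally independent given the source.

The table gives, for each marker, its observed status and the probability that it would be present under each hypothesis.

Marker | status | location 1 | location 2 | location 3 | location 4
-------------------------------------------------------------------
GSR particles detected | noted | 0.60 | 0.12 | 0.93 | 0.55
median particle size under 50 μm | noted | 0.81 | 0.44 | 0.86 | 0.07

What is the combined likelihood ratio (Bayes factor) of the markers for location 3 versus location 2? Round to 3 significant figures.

15.1

Take the product of per-marker likelihoods under each hypothesis, then divide.
  location 3: 0.93 × 0.86 = 0.7998
  location 2: 0.12 × 0.44 = 0.0528
Bayes factor = 0.7998 / 0.0528 ≈ 15.1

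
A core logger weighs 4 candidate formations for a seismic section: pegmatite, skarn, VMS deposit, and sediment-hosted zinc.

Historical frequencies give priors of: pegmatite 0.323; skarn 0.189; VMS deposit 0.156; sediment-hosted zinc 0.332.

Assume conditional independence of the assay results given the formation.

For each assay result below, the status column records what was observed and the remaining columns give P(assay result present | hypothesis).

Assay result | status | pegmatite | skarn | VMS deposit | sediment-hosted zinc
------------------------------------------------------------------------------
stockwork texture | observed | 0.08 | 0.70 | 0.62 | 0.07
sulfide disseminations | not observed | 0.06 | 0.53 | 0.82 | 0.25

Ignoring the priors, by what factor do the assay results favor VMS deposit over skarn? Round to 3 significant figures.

0.339

The Bayes factor is the ratio of the joint likelihoods of the assay result pattern under the two hypotheses (using 1 − P(present | H) for each absent assay result).
  VMS deposit: 0.62 × (1 − 0.82) = 0.1116
  skarn: 0.70 × (1 − 0.53) = 0.329
Bayes factor = 0.1116 / 0.329 ≈ 0.339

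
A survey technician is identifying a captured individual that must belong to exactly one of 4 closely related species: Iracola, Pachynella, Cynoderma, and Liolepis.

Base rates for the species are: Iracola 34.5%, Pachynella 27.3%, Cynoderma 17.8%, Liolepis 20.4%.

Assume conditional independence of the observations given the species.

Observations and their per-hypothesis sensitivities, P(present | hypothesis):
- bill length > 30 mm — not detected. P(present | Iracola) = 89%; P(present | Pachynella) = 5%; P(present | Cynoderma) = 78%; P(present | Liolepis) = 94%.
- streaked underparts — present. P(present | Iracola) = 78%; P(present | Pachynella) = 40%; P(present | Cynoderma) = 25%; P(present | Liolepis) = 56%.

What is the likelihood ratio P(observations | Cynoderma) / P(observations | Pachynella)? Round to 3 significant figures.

The Bayes factor is the ratio of the joint likelihoods of the evidence pattern under the two hypotheses (using 1 − P(present | H) for each absent observation).
  Cynoderma: (1 − 0.78) × 0.25 = 0.055
  Pachynella: (1 − 0.05) × 0.40 = 0.38
Bayes factor = 0.055 / 0.38 ≈ 0.145

0.145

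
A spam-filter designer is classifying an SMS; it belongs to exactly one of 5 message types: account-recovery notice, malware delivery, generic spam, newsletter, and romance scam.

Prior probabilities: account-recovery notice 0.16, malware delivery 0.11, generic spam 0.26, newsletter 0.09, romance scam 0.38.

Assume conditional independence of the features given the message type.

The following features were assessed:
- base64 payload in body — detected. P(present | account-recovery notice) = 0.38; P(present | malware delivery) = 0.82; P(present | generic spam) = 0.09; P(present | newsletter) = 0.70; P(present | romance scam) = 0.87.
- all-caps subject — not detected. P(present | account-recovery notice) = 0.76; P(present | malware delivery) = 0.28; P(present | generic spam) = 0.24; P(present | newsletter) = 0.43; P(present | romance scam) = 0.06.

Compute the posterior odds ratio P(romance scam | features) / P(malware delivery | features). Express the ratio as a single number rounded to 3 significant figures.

Unnormalized posterior weight (prior times the feature likelihoods) for each of the two hypotheses (using 1 − P(present | H) for each absent feature):
  romance scam: 0.38 × 0.87 × (1 − 0.06) = 0.31076
  malware delivery: 0.11 × 0.82 × (1 − 0.28) = 0.064944
Odds(romance scam : malware delivery) = 0.31076 / 0.064944 ≈ 4.79.

4.79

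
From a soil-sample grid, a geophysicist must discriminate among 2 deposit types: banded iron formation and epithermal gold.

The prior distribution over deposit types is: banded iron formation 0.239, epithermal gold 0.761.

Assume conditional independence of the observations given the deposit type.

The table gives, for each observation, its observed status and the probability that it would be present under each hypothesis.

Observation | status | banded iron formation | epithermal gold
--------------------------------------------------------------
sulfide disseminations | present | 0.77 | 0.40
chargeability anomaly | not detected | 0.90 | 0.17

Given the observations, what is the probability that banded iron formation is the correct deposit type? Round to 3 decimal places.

Multiply each prior by the joint likelihood of the evidence pattern (using 1 − P(present | H) for each absent observation):
  banded iron formation: 0.239 × 0.77 × (1 − 0.90) = 0.018403
  epithermal gold: 0.761 × 0.40 × (1 − 0.17) = 0.25265
Marginal likelihood of the evidence = 0.27105.
P(banded iron formation | evidence) = 0.018403 / 0.27105 ≈ 0.068.

0.068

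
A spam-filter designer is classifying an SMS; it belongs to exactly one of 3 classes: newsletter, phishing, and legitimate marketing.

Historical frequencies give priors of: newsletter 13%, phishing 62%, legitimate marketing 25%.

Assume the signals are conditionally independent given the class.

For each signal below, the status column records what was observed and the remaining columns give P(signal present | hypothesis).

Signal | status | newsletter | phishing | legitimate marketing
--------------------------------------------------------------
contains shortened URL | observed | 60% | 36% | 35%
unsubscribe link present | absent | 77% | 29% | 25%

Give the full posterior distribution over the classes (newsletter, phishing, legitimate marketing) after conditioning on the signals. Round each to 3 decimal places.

For each hypothesis, the unnormalized posterior weight is prior × product of the signal likelihoods (using 1 − P(present | H) for each absent signal):
  newsletter: 0.13 × 0.60 × (1 − 0.77) = 0.01794
  phishing: 0.62 × 0.36 × (1 − 0.29) = 0.15847
  legitimate marketing: 0.25 × 0.35 × (1 − 0.25) = 0.065625
Normalizing constant Z = 0.01794 + 0.15847 + 0.065625 = 0.24204.
P(newsletter | evidence) = 0.01794 / 0.24204 ≈ 0.074
P(phishing | evidence) = 0.15847 / 0.24204 ≈ 0.655
P(legitimate marketing | evidence) = 0.065625 / 0.24204 ≈ 0.271

0.074, 0.655, 0.271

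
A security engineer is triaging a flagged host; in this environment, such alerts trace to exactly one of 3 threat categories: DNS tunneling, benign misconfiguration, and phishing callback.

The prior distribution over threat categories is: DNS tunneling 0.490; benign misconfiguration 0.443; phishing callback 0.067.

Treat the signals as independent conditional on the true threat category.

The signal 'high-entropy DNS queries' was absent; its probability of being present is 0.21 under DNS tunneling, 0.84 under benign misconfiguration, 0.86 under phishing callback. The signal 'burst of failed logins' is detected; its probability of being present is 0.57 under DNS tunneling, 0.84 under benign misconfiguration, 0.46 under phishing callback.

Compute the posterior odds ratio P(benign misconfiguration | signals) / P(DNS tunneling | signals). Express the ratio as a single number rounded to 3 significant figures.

Unnormalized posterior weight (prior times the signal likelihoods) for each of the two hypotheses (using 1 − P(present | H) for each absent signal):
  benign misconfiguration: 0.443 × (1 − 0.84) × 0.84 = 0.059539
  DNS tunneling: 0.490 × (1 − 0.21) × 0.57 = 0.22065
Posterior odds = 0.059539 / 0.22065 ≈ 0.270.

0.270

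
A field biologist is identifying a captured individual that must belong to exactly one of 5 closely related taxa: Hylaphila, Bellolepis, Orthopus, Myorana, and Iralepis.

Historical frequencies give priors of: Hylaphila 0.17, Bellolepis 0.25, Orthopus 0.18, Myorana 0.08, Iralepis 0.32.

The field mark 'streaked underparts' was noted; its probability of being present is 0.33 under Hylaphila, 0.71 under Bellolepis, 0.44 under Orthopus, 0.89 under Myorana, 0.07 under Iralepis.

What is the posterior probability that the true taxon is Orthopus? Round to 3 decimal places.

0.195

By Bayes' rule, the unnormalized weight for each hypothesis is prior × likelihood:
  Hylaphila: 0.17 × 0.33 = 0.0561
  Bellolepis: 0.25 × 0.71 = 0.1775
  Orthopus: 0.18 × 0.44 = 0.0792
  Myorana: 0.08 × 0.89 = 0.0712
  Iralepis: 0.32 × 0.07 = 0.0224
The unnormalized weights sum to 0.4064.
P(Orthopus | evidence) = 0.0792 / 0.4064 ≈ 0.195.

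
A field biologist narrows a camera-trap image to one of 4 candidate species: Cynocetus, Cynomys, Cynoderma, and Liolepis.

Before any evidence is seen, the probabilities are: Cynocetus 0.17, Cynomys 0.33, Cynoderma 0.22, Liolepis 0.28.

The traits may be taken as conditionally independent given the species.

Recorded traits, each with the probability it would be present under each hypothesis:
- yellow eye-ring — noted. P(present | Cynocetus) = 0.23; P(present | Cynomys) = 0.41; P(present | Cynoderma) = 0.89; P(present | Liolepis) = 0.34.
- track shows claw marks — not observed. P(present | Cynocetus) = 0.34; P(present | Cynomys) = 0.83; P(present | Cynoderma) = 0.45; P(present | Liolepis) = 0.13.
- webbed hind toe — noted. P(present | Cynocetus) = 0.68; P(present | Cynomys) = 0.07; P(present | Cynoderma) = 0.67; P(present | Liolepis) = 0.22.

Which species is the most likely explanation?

Cynoderma

Multiply each prior by the joint likelihood of the trait pattern (using 1 − P(present | H) for each absent trait):
  Cynocetus: 0.17 × 0.23 × (1 − 0.34) × 0.68 = 0.017548
  Cynomys: 0.33 × 0.41 × (1 − 0.83) × 0.07 = 0.0016101
  Cynoderma: 0.22 × 0.89 × (1 − 0.45) × 0.67 = 0.072152
  Liolepis: 0.28 × 0.34 × (1 − 0.13) × 0.22 = 0.018221
Normalizing constant Z = 0.017548 + 0.0016101 + 0.072152 + 0.018221 = 0.10953.
P(Cynocetus | evidence) ≈ 0.017548 / 0.10953 ≈ 0.160
P(Cynomys | evidence) ≈ 0.0016101 / 0.10953 ≈ 0.015
P(Cynoderma | evidence) ≈ 0.072152 / 0.10953 ≈ 0.659
P(Liolepis | evidence) ≈ 0.018221 / 0.10953 ≈ 0.166
The largest is 0.659, so Cynoderma is most probable.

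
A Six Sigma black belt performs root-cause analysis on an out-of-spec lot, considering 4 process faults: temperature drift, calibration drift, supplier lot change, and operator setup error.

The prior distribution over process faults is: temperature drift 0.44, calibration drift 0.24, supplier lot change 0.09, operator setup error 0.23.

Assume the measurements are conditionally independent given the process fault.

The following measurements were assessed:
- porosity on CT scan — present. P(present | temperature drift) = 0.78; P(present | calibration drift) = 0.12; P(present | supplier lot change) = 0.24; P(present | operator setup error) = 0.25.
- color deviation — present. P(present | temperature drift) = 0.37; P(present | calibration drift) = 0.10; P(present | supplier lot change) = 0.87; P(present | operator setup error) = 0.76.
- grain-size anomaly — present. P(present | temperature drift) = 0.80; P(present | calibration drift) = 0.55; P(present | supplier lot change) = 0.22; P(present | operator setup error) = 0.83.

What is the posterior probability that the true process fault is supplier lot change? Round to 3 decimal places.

For each hypothesis, the unnormalized posterior weight is prior × product of the measurement likelihoods:
  temperature drift: 0.44 × 0.78 × 0.37 × 0.80 = 0.10159
  calibration drift: 0.24 × 0.12 × 0.10 × 0.55 = 0.001584
  supplier lot change: 0.09 × 0.24 × 0.87 × 0.22 = 0.0041342
  operator setup error: 0.23 × 0.25 × 0.76 × 0.83 = 0.036271
Normalizing constant Z = 0.10159 + 0.001584 + 0.0041342 + 0.036271 = 0.14358.
P(supplier lot change | evidence) = 0.0041342 / 0.14358 ≈ 0.029.

0.029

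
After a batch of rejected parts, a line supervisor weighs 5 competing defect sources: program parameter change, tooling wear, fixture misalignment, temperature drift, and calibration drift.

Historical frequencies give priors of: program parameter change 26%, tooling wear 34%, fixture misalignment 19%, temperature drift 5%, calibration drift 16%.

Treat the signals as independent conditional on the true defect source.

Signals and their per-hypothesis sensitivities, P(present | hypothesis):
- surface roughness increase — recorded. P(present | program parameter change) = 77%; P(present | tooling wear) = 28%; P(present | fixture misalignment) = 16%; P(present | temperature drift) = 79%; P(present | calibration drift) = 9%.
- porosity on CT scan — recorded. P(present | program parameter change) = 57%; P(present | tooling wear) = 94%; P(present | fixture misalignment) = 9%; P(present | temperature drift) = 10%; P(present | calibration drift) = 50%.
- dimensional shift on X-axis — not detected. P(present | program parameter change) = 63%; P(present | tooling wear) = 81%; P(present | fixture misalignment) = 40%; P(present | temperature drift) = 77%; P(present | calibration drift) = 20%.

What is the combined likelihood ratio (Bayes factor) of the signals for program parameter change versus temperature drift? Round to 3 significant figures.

8.94

Take the product of per-signal likelihoods under each hypothesis (using 1 − P(present | H) for each absent signal), then divide.
  program parameter change: 0.77 × 0.57 × (1 − 0.63) = 0.16239
  temperature drift: 0.79 × 0.10 × (1 − 0.77) = 0.01817
Bayes factor = 0.16239 / 0.01817 ≈ 8.94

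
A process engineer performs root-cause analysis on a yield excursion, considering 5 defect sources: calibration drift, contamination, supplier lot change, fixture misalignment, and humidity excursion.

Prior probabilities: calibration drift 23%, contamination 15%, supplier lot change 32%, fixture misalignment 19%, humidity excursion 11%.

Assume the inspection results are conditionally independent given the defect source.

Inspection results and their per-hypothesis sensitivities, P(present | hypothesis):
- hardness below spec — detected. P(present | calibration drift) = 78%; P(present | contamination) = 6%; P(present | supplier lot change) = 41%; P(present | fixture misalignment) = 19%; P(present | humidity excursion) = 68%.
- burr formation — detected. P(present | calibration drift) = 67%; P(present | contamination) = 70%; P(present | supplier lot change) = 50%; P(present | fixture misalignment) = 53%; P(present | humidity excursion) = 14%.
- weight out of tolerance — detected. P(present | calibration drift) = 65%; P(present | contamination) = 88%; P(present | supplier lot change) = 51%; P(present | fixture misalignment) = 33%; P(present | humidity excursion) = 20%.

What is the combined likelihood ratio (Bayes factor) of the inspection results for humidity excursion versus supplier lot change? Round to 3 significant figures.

The Bayes factor is the ratio of the joint likelihoods of the inspection result pattern under the two hypotheses.
  humidity excursion: 0.68 × 0.14 × 0.20 = 0.01904
  supplier lot change: 0.41 × 0.50 × 0.51 = 0.10455
Bayes factor = 0.01904 / 0.10455 ≈ 0.182

0.182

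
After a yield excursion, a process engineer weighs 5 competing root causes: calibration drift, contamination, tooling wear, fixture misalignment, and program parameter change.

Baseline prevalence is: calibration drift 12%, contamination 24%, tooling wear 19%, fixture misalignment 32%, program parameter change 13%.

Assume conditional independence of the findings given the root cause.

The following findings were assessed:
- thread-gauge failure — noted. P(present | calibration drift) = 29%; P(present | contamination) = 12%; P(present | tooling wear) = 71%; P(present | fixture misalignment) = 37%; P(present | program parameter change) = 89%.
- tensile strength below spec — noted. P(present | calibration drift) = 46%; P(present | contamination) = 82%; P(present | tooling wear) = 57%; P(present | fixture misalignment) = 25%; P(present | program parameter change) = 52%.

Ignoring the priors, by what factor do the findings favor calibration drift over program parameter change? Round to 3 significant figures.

Joint likelihood of the evidence pattern under each hypothesis:
  calibration drift: 0.29 × 0.46 = 0.1334
  program parameter change: 0.89 × 0.52 = 0.4628
Bayes factor = 0.1334 / 0.4628 ≈ 0.288

0.288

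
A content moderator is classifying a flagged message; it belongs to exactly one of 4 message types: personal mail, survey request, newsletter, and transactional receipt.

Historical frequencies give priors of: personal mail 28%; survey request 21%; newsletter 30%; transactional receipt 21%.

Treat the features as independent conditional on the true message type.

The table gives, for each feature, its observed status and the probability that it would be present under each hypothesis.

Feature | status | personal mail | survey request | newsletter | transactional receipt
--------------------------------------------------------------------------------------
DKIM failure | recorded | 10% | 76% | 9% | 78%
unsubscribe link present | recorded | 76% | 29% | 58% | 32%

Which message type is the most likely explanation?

transactional receipt

Multiply each prior by the joint likelihood of the feature pattern:
  personal mail: 0.28 × 0.10 × 0.76 = 0.02128
  survey request: 0.21 × 0.76 × 0.29 = 0.046284
  newsletter: 0.30 × 0.09 × 0.58 = 0.01566
  transactional receipt: 0.21 × 0.78 × 0.32 = 0.052416
Normalizing constant Z = 0.02128 + 0.046284 + 0.01566 + 0.052416 = 0.13564.
P(personal mail | evidence) ≈ 0.02128 / 0.13564 ≈ 0.157
P(survey request | evidence) ≈ 0.046284 / 0.13564 ≈ 0.341
P(newsletter | evidence) ≈ 0.01566 / 0.13564 ≈ 0.115
P(transactional receipt | evidence) ≈ 0.052416 / 0.13564 ≈ 0.386
The largest is 0.386, so transactional receipt is most probable.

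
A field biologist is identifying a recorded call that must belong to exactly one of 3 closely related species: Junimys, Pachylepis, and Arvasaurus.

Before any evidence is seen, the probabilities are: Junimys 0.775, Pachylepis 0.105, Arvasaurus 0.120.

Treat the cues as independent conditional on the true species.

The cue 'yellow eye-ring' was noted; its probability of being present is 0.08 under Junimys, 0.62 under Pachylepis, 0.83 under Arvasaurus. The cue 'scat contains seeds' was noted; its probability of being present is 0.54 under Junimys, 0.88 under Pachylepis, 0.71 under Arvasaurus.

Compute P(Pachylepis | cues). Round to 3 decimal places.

0.355

Multiply each prior by the joint likelihood of the cue pattern:
  Junimys: 0.775 × 0.08 × 0.54 = 0.03348
  Pachylepis: 0.105 × 0.62 × 0.88 = 0.057288
  Arvasaurus: 0.120 × 0.83 × 0.71 = 0.070716
The unnormalized weights sum to 0.16148.
P(Pachylepis | evidence) = 0.057288 / 0.16148 ≈ 0.355.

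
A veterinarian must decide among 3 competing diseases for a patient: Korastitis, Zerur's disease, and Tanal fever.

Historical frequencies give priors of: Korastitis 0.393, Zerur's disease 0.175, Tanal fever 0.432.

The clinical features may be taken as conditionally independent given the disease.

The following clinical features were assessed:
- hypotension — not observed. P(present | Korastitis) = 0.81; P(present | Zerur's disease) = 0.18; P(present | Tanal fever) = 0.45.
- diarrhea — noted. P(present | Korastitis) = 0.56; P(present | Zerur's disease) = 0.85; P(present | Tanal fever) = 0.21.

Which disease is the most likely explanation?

Zerur's disease

By Bayes' rule with conditional independence, the unnormalized weight for each hypothesis is prior × ∏ likelihoods (using 1 − P(present | H) for each absent clinical feature):
  Korastitis: 0.393 × (1 − 0.81) × 0.56 = 0.041815
  Zerur's disease: 0.175 × (1 − 0.18) × 0.85 = 0.12197
  Tanal fever: 0.432 × (1 − 0.45) × 0.21 = 0.049896
Normalizing constant Z = 0.041815 + 0.12197 + 0.049896 = 0.21369.
P(Korastitis | evidence) ≈ 0.041815 / 0.21369 ≈ 0.196
P(Zerur's disease | evidence) ≈ 0.12197 / 0.21369 ≈ 0.571
P(Tanal fever | evidence) ≈ 0.049896 / 0.21369 ≈ 0.234
The largest is 0.571, so Zerur's disease is most probable.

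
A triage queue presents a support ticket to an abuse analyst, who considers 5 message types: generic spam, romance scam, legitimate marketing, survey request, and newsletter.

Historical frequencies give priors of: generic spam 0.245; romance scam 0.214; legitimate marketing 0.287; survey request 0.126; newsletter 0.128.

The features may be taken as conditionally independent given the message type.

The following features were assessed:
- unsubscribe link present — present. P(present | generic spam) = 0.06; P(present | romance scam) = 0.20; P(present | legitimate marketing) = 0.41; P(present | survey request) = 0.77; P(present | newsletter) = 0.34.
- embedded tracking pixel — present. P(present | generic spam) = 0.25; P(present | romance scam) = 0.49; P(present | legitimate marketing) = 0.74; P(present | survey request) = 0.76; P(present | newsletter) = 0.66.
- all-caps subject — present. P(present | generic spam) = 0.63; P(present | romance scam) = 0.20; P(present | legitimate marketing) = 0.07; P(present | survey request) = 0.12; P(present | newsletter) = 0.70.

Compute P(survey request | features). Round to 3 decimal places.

0.213

Multiply each prior by the joint likelihood of the feature pattern:
  generic spam: 0.245 × 0.06 × 0.25 × 0.63 = 0.0023153
  romance scam: 0.214 × 0.20 × 0.49 × 0.20 = 0.0041944
  legitimate marketing: 0.287 × 0.41 × 0.74 × 0.07 = 0.0060953
  survey request: 0.126 × 0.77 × 0.76 × 0.12 = 0.0088482
  newsletter: 0.128 × 0.34 × 0.66 × 0.70 = 0.020106
Normalizing constant Z = 0.0023153 + 0.0041944 + 0.0060953 + 0.0088482 + 0.020106 = 0.041559.
P(survey request | evidence) = 0.0088482 / 0.041559 ≈ 0.213.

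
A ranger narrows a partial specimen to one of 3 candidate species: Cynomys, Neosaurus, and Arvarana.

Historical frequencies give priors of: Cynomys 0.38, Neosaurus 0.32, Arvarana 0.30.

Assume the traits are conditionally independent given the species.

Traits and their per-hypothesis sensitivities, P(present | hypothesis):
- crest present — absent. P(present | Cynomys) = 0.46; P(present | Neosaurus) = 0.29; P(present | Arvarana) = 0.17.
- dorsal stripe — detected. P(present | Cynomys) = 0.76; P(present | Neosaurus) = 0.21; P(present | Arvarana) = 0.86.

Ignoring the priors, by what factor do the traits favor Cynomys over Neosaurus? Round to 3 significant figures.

Joint likelihood of the trait pattern under each hypothesis (using 1 − P(present | H) for each absent trait):
  Cynomys: (1 − 0.46) × 0.76 = 0.4104
  Neosaurus: (1 − 0.29) × 0.21 = 0.1491
Bayes factor = 0.4104 / 0.1491 ≈ 2.75

2.75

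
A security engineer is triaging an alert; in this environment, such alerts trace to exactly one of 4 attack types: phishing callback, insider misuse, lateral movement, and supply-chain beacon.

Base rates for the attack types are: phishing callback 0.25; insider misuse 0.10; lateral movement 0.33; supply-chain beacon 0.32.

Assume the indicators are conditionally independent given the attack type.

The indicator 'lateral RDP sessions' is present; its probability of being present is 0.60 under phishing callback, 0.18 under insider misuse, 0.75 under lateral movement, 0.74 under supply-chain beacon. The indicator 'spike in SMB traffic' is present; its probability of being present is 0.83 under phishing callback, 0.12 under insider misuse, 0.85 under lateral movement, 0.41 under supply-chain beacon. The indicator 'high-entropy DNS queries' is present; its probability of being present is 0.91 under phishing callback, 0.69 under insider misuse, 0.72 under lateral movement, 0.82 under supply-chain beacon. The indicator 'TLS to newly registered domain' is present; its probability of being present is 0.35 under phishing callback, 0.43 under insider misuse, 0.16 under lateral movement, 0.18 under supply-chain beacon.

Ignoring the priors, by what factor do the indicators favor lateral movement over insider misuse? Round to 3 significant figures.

11.5

The Bayes factor is the ratio of the joint likelihoods of the indicator pattern under the two hypotheses.
  lateral movement: 0.75 × 0.85 × 0.72 × 0.16 = 0.07344
  insider misuse: 0.18 × 0.12 × 0.69 × 0.43 = 0.0064087
Bayes factor = 0.07344 / 0.0064087 ≈ 11.5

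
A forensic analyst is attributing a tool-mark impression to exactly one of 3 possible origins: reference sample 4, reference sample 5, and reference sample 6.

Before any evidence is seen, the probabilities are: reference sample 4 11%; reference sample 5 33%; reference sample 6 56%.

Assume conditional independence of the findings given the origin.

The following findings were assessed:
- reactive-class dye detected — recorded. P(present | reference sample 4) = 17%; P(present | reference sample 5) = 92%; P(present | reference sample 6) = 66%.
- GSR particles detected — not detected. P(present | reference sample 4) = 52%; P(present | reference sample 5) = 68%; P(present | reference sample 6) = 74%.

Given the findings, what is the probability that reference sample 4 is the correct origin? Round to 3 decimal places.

0.044

Multiply each prior by the joint likelihood of the evidence pattern (using 1 − P(present | H) for each absent finding):
  reference sample 4: 0.11 × 0.17 × (1 − 0.52) = 0.008976
  reference sample 5: 0.33 × 0.92 × (1 − 0.68) = 0.097152
  reference sample 6: 0.56 × 0.66 × (1 − 0.74) = 0.096096
The unnormalized weights sum to 0.20222.
P(reference sample 4 | evidence) = 0.008976 / 0.20222 ≈ 0.044.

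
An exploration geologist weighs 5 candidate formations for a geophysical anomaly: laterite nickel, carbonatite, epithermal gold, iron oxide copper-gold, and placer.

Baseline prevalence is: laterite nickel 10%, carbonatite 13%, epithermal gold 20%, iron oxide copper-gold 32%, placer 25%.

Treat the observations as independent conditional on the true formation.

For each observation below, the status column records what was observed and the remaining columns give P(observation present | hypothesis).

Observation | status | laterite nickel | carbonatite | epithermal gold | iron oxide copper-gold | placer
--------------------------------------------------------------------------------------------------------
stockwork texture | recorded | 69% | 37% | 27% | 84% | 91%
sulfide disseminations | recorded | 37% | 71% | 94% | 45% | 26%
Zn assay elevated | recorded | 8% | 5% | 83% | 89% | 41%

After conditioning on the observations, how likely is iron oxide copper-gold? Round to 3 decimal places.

For each hypothesis, the unnormalized posterior weight is prior × product of the observation likelihoods:
  laterite nickel: 0.10 × 0.69 × 0.37 × 0.08 = 0.0020424
  carbonatite: 0.13 × 0.37 × 0.71 × 0.05 = 0.0017076
  epithermal gold: 0.20 × 0.27 × 0.94 × 0.83 = 0.042131
  iron oxide copper-gold: 0.32 × 0.84 × 0.45 × 0.89 = 0.10765
  placer: 0.25 × 0.91 × 0.26 × 0.41 = 0.024251
Normalizing constant Z = 0.0020424 + 0.0017076 + 0.042131 + 0.10765 + 0.024251 = 0.17779.
P(iron oxide copper-gold | evidence) = 0.10765 / 0.17779 ≈ 0.606.

0.606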